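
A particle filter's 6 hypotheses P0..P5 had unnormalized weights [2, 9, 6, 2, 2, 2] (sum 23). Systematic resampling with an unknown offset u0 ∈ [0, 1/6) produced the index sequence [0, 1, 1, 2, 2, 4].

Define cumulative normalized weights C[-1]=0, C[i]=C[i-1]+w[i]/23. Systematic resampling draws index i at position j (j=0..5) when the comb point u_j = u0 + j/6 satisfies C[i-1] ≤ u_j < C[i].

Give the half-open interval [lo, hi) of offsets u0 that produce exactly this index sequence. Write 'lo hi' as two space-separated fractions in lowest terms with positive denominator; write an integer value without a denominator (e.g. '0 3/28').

0 5/69

C = [2/23, 11/23, 17/23, 19/23, 21/23, 1]
j=0 picked index 0: u0 ∈ [0, 2/23)
j=1 picked index 1: u0 ∈ [-11/138, 43/138)
j=2 picked index 1: u0 ∈ [-17/69, 10/69)
j=3 picked index 2: u0 ∈ [-1/46, 11/46)
j=4 picked index 2: u0 ∈ [-13/69, 5/69)
j=5 picked index 4: u0 ∈ [-1/138, 11/138)
intersection: [0, 5/69)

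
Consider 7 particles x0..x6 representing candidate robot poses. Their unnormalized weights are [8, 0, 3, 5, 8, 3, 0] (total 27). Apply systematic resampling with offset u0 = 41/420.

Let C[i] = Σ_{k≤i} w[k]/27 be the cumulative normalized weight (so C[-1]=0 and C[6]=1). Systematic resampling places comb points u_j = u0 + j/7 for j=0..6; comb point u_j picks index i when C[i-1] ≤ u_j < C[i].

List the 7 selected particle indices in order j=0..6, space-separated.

0 0 2 3 4 4 5

C = [8/27, 8/27, 11/27, 16/27, 8/9, 1, 1]
j=0: u_0=41/420 ∈ [0, 8/27) → index 0
j=1: u_1=101/420 ∈ [0, 8/27) → index 0
j=2: u_2=23/60 ∈ [8/27, 11/27) → index 2
j=3: u_3=221/420 ∈ [11/27, 16/27) → index 3
j=4: u_4=281/420 ∈ [16/27, 8/9) → index 4
j=5: u_5=341/420 ∈ [16/27, 8/9) → index 4
j=6: u_6=401/420 ∈ [8/9, 1) → index 5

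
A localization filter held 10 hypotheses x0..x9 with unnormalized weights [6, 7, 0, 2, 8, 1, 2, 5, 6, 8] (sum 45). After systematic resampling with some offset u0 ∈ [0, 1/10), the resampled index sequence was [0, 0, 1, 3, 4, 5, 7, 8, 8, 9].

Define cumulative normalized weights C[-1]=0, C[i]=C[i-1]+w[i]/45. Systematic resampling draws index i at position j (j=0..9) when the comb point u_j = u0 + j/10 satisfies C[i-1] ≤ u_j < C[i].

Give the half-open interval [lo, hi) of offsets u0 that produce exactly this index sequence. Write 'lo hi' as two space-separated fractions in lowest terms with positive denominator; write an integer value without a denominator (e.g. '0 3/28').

1/90 1/45

C = [2/15, 13/45, 13/45, 1/3, 23/45, 8/15, 26/45, 31/45, 37/45, 1]
j=0 picked index 0: u0 ∈ [0, 2/15)
j=1 picked index 0: u0 ∈ [-1/10, 1/30)
j=2 picked index 1: u0 ∈ [-1/15, 4/45)
j=3 picked index 3: u0 ∈ [-1/90, 1/30)
j=4 picked index 4: u0 ∈ [-1/15, 1/9)
j=5 picked index 5: u0 ∈ [1/90, 1/30)
j=6 picked index 7: u0 ∈ [-1/45, 4/45)
j=7 picked index 8: u0 ∈ [-1/90, 11/90)
j=8 picked index 8: u0 ∈ [-1/9, 1/45)
j=9 picked index 9: u0 ∈ [-7/90, 1/10)
intersection: [1/90, 1/45)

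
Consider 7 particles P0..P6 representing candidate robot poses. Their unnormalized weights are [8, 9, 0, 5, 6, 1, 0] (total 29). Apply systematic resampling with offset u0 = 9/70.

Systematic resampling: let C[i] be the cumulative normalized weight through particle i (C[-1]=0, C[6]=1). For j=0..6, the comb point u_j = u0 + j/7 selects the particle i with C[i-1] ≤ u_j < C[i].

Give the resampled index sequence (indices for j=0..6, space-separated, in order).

C = [8/29, 17/29, 17/29, 22/29, 28/29, 1, 1]
j=0: u_0=9/70 ∈ [0, 8/29) → index 0
j=1: u_1=19/70 ∈ [0, 8/29) → index 0
j=2: u_2=29/70 ∈ [8/29, 17/29) → index 1
j=3: u_3=39/70 ∈ [8/29, 17/29) → index 1
j=4: u_4=7/10 ∈ [17/29, 22/29) → index 3
j=5: u_5=59/70 ∈ [22/29, 28/29) → index 4
j=6: u_6=69/70 ∈ [28/29, 1) → index 5

0 0 1 1 3 4 5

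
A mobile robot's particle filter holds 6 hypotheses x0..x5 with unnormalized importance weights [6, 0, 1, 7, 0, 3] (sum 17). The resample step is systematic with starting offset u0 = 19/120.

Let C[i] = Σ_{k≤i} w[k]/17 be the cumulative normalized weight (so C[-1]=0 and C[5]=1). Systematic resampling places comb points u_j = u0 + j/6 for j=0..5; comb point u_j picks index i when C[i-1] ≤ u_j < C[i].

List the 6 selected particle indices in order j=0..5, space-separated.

C = [6/17, 6/17, 7/17, 14/17, 14/17, 1]
j=0: u_0=19/120 ∈ [0, 6/17) → index 0
j=1: u_1=13/40 ∈ [0, 6/17) → index 0
j=2: u_2=59/120 ∈ [7/17, 14/17) → index 3
j=3: u_3=79/120 ∈ [7/17, 14/17) → index 3
j=4: u_4=33/40 ∈ [14/17, 1) → index 5
j=5: u_5=119/120 ∈ [14/17, 1) → index 5

0 0 3 3 5 5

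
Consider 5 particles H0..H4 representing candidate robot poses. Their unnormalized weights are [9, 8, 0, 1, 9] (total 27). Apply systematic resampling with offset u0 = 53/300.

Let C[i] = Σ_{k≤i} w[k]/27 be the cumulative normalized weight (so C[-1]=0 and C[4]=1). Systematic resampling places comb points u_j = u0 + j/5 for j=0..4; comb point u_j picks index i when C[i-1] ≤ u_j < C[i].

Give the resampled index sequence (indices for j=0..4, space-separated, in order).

0 1 1 4 4

C = [1/3, 17/27, 17/27, 2/3, 1]
j=0: u_0=53/300 ∈ [0, 1/3) → index 0
j=1: u_1=113/300 ∈ [1/3, 17/27) → index 1
j=2: u_2=173/300 ∈ [1/3, 17/27) → index 1
j=3: u_3=233/300 ∈ [2/3, 1) → index 4
j=4: u_4=293/300 ∈ [2/3, 1) → index 4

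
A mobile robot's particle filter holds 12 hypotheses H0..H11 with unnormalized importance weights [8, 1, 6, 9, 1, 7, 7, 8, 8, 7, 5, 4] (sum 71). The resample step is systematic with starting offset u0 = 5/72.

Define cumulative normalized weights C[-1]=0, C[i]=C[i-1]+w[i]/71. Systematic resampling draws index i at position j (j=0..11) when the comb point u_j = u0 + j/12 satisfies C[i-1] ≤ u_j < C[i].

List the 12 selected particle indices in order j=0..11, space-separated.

0 2 3 3 5 6 7 7 8 9 10 11

C = [8/71, 9/71, 15/71, 24/71, 25/71, 32/71, 39/71, 47/71, 55/71, 62/71, 67/71, 1]
j=0: u_0=5/72 ∈ [0, 8/71) → index 0
j=1: u_1=11/72 ∈ [9/71, 15/71) → index 2
j=2: u_2=17/72 ∈ [15/71, 24/71) → index 3
j=3: u_3=23/72 ∈ [15/71, 24/71) → index 3
j=4: u_4=29/72 ∈ [25/71, 32/71) → index 5
j=5: u_5=35/72 ∈ [32/71, 39/71) → index 6
j=6: u_6=41/72 ∈ [39/71, 47/71) → index 7
j=7: u_7=47/72 ∈ [39/71, 47/71) → index 7
j=8: u_8=53/72 ∈ [47/71, 55/71) → index 8
j=9: u_9=59/72 ∈ [55/71, 62/71) → index 9
j=10: u_10=65/72 ∈ [62/71, 67/71) → index 10
j=11: u_11=71/72 ∈ [67/71, 1) → index 11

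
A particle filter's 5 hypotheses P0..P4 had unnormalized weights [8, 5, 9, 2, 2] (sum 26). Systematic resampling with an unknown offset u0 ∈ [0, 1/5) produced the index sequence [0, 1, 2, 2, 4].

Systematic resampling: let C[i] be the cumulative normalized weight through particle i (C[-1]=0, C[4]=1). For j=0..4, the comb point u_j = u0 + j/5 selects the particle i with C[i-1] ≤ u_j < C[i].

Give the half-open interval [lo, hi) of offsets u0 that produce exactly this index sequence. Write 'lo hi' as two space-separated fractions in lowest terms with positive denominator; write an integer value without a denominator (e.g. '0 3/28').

C = [4/13, 1/2, 11/13, 12/13, 1]
j=0 picked index 0: u0 ∈ [0, 4/13)
j=1 picked index 1: u0 ∈ [7/65, 3/10)
j=2 picked index 2: u0 ∈ [1/10, 29/65)
j=3 picked index 2: u0 ∈ [-1/10, 16/65)
j=4 picked index 4: u0 ∈ [8/65, 1/5)
intersection: [8/65, 1/5)

8/65 1/5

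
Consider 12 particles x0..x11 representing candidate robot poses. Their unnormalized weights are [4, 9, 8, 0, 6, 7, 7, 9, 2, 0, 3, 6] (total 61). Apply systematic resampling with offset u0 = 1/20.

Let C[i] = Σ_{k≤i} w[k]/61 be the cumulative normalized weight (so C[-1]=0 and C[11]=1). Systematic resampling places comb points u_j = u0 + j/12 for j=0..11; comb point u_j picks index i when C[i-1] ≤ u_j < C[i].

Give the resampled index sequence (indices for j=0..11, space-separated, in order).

0 1 2 2 4 5 5 6 7 7 10 11

C = [4/61, 13/61, 21/61, 21/61, 27/61, 34/61, 41/61, 50/61, 52/61, 52/61, 55/61, 1]
j=0: u_0=1/20 ∈ [0, 4/61) → index 0
j=1: u_1=2/15 ∈ [4/61, 13/61) → index 1
j=2: u_2=13/60 ∈ [13/61, 21/61) → index 2
j=3: u_3=3/10 ∈ [13/61, 21/61) → index 2
j=4: u_4=23/60 ∈ [21/61, 27/61) → index 4
j=5: u_5=7/15 ∈ [27/61, 34/61) → index 5
j=6: u_6=11/20 ∈ [27/61, 34/61) → index 5
j=7: u_7=19/30 ∈ [34/61, 41/61) → index 6
j=8: u_8=43/60 ∈ [41/61, 50/61) → index 7
j=9: u_9=4/5 ∈ [41/61, 50/61) → index 7
j=10: u_10=53/60 ∈ [52/61, 55/61) → index 10
j=11: u_11=29/30 ∈ [55/61, 1) → index 11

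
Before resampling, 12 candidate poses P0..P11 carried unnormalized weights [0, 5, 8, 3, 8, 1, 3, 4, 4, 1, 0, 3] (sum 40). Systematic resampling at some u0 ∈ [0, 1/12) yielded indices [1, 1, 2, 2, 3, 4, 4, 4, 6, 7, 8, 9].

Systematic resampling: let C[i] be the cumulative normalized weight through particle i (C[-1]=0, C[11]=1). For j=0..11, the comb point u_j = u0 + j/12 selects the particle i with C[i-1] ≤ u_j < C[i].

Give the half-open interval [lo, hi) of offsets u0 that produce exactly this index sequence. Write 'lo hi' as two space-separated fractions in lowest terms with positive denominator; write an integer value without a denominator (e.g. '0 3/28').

C = [0, 1/8, 13/40, 2/5, 3/5, 5/8, 7/10, 4/5, 9/10, 37/40, 37/40, 1]
j=0 picked index 1: u0 ∈ [0, 1/8)
j=1 picked index 1: u0 ∈ [-1/12, 1/24)
j=2 picked index 2: u0 ∈ [-1/24, 19/120)
j=3 picked index 2: u0 ∈ [-1/8, 3/40)
j=4 picked index 3: u0 ∈ [-1/120, 1/15)
j=5 picked index 4: u0 ∈ [-1/60, 11/60)
j=6 picked index 4: u0 ∈ [-1/10, 1/10)
j=7 picked index 4: u0 ∈ [-11/60, 1/60)
j=8 picked index 6: u0 ∈ [-1/24, 1/30)
j=9 picked index 7: u0 ∈ [-1/20, 1/20)
j=10 picked index 8: u0 ∈ [-1/30, 1/15)
j=11 picked index 9: u0 ∈ [-1/60, 1/120)
intersection: [0, 1/120)

0 1/120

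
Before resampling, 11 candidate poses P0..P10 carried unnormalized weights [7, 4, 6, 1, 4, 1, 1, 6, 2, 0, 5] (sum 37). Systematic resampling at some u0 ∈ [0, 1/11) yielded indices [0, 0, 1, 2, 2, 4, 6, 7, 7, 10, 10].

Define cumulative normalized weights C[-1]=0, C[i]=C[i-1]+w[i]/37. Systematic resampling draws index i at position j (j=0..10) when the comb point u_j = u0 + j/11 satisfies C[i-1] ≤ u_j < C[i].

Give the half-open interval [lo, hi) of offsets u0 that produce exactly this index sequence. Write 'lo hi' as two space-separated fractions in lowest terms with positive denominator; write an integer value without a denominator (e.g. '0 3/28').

C = [7/37, 11/37, 17/37, 18/37, 22/37, 23/37, 24/37, 30/37, 32/37, 32/37, 1]
j=0 picked index 0: u0 ∈ [0, 7/37)
j=1 picked index 0: u0 ∈ [-1/11, 40/407)
j=2 picked index 1: u0 ∈ [3/407, 47/407)
j=3 picked index 2: u0 ∈ [10/407, 76/407)
j=4 picked index 2: u0 ∈ [-27/407, 39/407)
j=5 picked index 4: u0 ∈ [13/407, 57/407)
j=6 picked index 6: u0 ∈ [31/407, 42/407)
j=7 picked index 7: u0 ∈ [5/407, 71/407)
j=8 picked index 7: u0 ∈ [-32/407, 34/407)
j=9 picked index 10: u0 ∈ [19/407, 2/11)
j=10 picked index 10: u0 ∈ [-18/407, 1/11)
intersection: [31/407, 34/407)

31/407 34/407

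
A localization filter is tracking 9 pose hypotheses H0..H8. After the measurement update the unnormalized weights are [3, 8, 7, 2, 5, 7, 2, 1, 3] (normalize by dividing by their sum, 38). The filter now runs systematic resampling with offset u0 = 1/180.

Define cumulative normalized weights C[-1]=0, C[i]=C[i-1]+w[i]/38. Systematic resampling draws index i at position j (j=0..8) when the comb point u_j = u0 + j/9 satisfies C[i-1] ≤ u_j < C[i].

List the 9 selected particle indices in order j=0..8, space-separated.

C = [3/38, 11/38, 9/19, 10/19, 25/38, 16/19, 17/19, 35/38, 1]
j=0: u_0=1/180 ∈ [0, 3/38) → index 0
j=1: u_1=7/60 ∈ [3/38, 11/38) → index 1
j=2: u_2=41/180 ∈ [3/38, 11/38) → index 1
j=3: u_3=61/180 ∈ [11/38, 9/19) → index 2
j=4: u_4=9/20 ∈ [11/38, 9/19) → index 2
j=5: u_5=101/180 ∈ [10/19, 25/38) → index 4
j=6: u_6=121/180 ∈ [25/38, 16/19) → index 5
j=7: u_7=47/60 ∈ [25/38, 16/19) → index 5
j=8: u_8=161/180 ∈ [16/19, 17/19) → index 6

0 1 1 2 2 4 5 5 6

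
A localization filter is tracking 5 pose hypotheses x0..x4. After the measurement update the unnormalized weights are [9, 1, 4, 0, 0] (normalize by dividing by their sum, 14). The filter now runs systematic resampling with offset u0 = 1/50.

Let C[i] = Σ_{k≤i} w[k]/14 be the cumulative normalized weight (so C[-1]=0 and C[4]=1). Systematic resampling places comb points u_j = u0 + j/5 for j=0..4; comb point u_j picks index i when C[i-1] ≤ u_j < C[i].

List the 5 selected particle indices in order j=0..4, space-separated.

C = [9/14, 5/7, 1, 1, 1]
j=0: u_0=1/50 ∈ [0, 9/14) → index 0
j=1: u_1=11/50 ∈ [0, 9/14) → index 0
j=2: u_2=21/50 ∈ [0, 9/14) → index 0
j=3: u_3=31/50 ∈ [0, 9/14) → index 0
j=4: u_4=41/50 ∈ [5/7, 1) → index 2

0 0 0 0 2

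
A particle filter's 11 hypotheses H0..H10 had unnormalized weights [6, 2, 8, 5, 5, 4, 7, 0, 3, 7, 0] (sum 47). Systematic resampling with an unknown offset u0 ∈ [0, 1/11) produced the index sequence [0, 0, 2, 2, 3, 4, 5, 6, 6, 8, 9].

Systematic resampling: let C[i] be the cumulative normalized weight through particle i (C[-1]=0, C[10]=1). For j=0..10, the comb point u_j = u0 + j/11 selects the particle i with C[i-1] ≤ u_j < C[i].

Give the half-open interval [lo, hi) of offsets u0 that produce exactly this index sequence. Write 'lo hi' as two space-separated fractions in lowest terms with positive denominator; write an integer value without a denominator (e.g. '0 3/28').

C = [6/47, 8/47, 16/47, 21/47, 26/47, 30/47, 37/47, 37/47, 40/47, 1, 1]
j=0 picked index 0: u0 ∈ [0, 6/47)
j=1 picked index 0: u0 ∈ [-1/11, 19/517)
j=2 picked index 2: u0 ∈ [-6/517, 82/517)
j=3 picked index 2: u0 ∈ [-53/517, 35/517)
j=4 picked index 3: u0 ∈ [-12/517, 43/517)
j=5 picked index 4: u0 ∈ [-4/517, 51/517)
j=6 picked index 5: u0 ∈ [4/517, 48/517)
j=7 picked index 6: u0 ∈ [1/517, 78/517)
j=8 picked index 6: u0 ∈ [-46/517, 31/517)
j=9 picked index 8: u0 ∈ [-16/517, 17/517)
j=10 picked index 9: u0 ∈ [-30/517, 1/11)
intersection: [4/517, 17/517)

4/517 17/517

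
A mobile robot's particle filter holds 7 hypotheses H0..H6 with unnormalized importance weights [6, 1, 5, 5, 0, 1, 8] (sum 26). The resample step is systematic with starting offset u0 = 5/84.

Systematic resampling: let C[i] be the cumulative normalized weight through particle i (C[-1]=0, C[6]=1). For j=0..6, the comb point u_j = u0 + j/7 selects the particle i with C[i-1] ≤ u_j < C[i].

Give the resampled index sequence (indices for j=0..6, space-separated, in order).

C = [3/13, 7/26, 6/13, 17/26, 17/26, 9/13, 1]
j=0: u_0=5/84 ∈ [0, 3/13) → index 0
j=1: u_1=17/84 ∈ [0, 3/13) → index 0
j=2: u_2=29/84 ∈ [7/26, 6/13) → index 2
j=3: u_3=41/84 ∈ [6/13, 17/26) → index 3
j=4: u_4=53/84 ∈ [6/13, 17/26) → index 3
j=5: u_5=65/84 ∈ [9/13, 1) → index 6
j=6: u_6=11/12 ∈ [9/13, 1) → index 6

0 0 2 3 3 6 6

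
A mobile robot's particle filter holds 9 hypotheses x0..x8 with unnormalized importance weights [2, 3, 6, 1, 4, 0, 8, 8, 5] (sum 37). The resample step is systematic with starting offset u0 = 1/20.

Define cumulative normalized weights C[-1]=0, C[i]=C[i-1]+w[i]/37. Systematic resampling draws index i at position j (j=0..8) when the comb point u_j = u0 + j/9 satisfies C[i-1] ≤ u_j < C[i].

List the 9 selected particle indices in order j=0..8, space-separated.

C = [2/37, 5/37, 11/37, 12/37, 16/37, 16/37, 24/37, 32/37, 1]
j=0: u_0=1/20 ∈ [0, 2/37) → index 0
j=1: u_1=29/180 ∈ [5/37, 11/37) → index 2
j=2: u_2=49/180 ∈ [5/37, 11/37) → index 2
j=3: u_3=23/60 ∈ [12/37, 16/37) → index 4
j=4: u_4=89/180 ∈ [16/37, 24/37) → index 6
j=5: u_5=109/180 ∈ [16/37, 24/37) → index 6
j=6: u_6=43/60 ∈ [24/37, 32/37) → index 7
j=7: u_7=149/180 ∈ [24/37, 32/37) → index 7
j=8: u_8=169/180 ∈ [32/37, 1) → index 8

0 2 2 4 6 6 7 7 8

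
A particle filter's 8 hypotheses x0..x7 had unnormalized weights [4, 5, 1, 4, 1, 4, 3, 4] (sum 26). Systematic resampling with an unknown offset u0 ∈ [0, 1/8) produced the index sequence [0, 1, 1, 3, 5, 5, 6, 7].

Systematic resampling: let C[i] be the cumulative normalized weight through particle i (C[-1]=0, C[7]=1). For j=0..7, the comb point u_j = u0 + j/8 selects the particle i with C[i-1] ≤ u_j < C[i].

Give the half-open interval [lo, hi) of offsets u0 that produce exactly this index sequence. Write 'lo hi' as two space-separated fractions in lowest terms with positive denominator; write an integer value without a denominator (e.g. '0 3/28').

C = [2/13, 9/26, 5/13, 7/13, 15/26, 19/26, 11/13, 1]
j=0 picked index 0: u0 ∈ [0, 2/13)
j=1 picked index 1: u0 ∈ [3/104, 23/104)
j=2 picked index 1: u0 ∈ [-5/52, 5/52)
j=3 picked index 3: u0 ∈ [1/104, 17/104)
j=4 picked index 5: u0 ∈ [1/13, 3/13)
j=5 picked index 5: u0 ∈ [-5/104, 11/104)
j=6 picked index 6: u0 ∈ [-1/52, 5/52)
j=7 picked index 7: u0 ∈ [-3/104, 1/8)
intersection: [1/13, 5/52)

1/13 5/52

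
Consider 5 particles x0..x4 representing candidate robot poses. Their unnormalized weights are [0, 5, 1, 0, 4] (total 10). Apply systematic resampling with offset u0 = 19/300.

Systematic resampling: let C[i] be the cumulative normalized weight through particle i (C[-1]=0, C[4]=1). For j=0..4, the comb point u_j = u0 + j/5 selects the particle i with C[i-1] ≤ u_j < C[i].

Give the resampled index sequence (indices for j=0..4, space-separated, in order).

1 1 1 4 4

C = [0, 1/2, 3/5, 3/5, 1]
j=0: u_0=19/300 ∈ [0, 1/2) → index 1
j=1: u_1=79/300 ∈ [0, 1/2) → index 1
j=2: u_2=139/300 ∈ [0, 1/2) → index 1
j=3: u_3=199/300 ∈ [3/5, 1) → index 4
j=4: u_4=259/300 ∈ [3/5, 1) → index 4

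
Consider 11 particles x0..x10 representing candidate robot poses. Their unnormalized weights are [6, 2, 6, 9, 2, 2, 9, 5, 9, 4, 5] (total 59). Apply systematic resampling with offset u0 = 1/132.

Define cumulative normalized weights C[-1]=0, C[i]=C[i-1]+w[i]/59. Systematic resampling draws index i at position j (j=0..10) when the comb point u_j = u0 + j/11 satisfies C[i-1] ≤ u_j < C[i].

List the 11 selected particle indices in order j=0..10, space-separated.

C = [6/59, 8/59, 14/59, 23/59, 25/59, 27/59, 36/59, 41/59, 50/59, 54/59, 1]
j=0: u_0=1/132 ∈ [0, 6/59) → index 0
j=1: u_1=13/132 ∈ [0, 6/59) → index 0
j=2: u_2=25/132 ∈ [8/59, 14/59) → index 2
j=3: u_3=37/132 ∈ [14/59, 23/59) → index 3
j=4: u_4=49/132 ∈ [14/59, 23/59) → index 3
j=5: u_5=61/132 ∈ [27/59, 36/59) → index 6
j=6: u_6=73/132 ∈ [27/59, 36/59) → index 6
j=7: u_7=85/132 ∈ [36/59, 41/59) → index 7
j=8: u_8=97/132 ∈ [41/59, 50/59) → index 8
j=9: u_9=109/132 ∈ [41/59, 50/59) → index 8
j=10: u_10=11/12 ∈ [54/59, 1) → index 10

0 0 2 3 3 6 6 7 8 8 10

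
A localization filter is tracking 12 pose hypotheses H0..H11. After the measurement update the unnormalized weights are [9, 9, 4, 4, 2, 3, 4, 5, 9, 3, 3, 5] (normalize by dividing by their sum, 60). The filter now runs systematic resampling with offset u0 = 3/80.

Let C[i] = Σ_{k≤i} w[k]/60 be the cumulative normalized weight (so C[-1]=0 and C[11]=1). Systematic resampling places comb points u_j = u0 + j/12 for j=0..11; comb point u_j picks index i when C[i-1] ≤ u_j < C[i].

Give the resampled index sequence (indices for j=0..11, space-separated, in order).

0 0 1 1 3 4 6 7 8 8 10 11

C = [3/20, 3/10, 11/30, 13/30, 7/15, 31/60, 7/12, 2/3, 49/60, 13/15, 11/12, 1]
j=0: u_0=3/80 ∈ [0, 3/20) → index 0
j=1: u_1=29/240 ∈ [0, 3/20) → index 0
j=2: u_2=49/240 ∈ [3/20, 3/10) → index 1
j=3: u_3=23/80 ∈ [3/20, 3/10) → index 1
j=4: u_4=89/240 ∈ [11/30, 13/30) → index 3
j=5: u_5=109/240 ∈ [13/30, 7/15) → index 4
j=6: u_6=43/80 ∈ [31/60, 7/12) → index 6
j=7: u_7=149/240 ∈ [7/12, 2/3) → index 7
j=8: u_8=169/240 ∈ [2/3, 49/60) → index 8
j=9: u_9=63/80 ∈ [2/3, 49/60) → index 8
j=10: u_10=209/240 ∈ [13/15, 11/12) → index 10
j=11: u_11=229/240 ∈ [11/12, 1) → index 11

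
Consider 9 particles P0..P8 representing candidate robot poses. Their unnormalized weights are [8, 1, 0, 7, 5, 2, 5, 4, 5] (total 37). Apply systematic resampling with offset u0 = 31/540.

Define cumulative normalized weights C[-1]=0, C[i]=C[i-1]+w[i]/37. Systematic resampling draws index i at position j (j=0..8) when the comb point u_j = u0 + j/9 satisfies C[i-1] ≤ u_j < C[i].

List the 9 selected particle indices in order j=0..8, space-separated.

C = [8/37, 9/37, 9/37, 16/37, 21/37, 23/37, 28/37, 32/37, 1]
j=0: u_0=31/540 ∈ [0, 8/37) → index 0
j=1: u_1=91/540 ∈ [0, 8/37) → index 0
j=2: u_2=151/540 ∈ [9/37, 16/37) → index 3
j=3: u_3=211/540 ∈ [9/37, 16/37) → index 3
j=4: u_4=271/540 ∈ [16/37, 21/37) → index 4
j=5: u_5=331/540 ∈ [21/37, 23/37) → index 5
j=6: u_6=391/540 ∈ [23/37, 28/37) → index 6
j=7: u_7=451/540 ∈ [28/37, 32/37) → index 7
j=8: u_8=511/540 ∈ [32/37, 1) → index 8

0 0 3 3 4 5 6 7 8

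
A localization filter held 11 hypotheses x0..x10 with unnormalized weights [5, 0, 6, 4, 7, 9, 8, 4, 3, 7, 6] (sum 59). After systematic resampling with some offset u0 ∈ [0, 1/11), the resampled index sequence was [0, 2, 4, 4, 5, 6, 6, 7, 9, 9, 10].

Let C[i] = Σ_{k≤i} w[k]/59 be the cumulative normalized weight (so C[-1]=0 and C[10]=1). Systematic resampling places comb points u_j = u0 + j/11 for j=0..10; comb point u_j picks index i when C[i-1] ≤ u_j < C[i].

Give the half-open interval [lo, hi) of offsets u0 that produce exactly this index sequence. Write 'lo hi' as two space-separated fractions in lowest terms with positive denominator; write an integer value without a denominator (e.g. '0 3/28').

C = [5/59, 5/59, 11/59, 15/59, 22/59, 31/59, 39/59, 43/59, 46/59, 53/59, 1]
j=0 picked index 0: u0 ∈ [0, 5/59)
j=1 picked index 2: u0 ∈ [-4/649, 62/649)
j=2 picked index 4: u0 ∈ [47/649, 124/649)
j=3 picked index 4: u0 ∈ [-12/649, 65/649)
j=4 picked index 5: u0 ∈ [6/649, 105/649)
j=5 picked index 6: u0 ∈ [46/649, 134/649)
j=6 picked index 6: u0 ∈ [-13/649, 75/649)
j=7 picked index 7: u0 ∈ [16/649, 60/649)
j=8 picked index 9: u0 ∈ [34/649, 111/649)
j=9 picked index 9: u0 ∈ [-25/649, 52/649)
j=10 picked index 10: u0 ∈ [-7/649, 1/11)
intersection: [47/649, 52/649)

47/649 52/649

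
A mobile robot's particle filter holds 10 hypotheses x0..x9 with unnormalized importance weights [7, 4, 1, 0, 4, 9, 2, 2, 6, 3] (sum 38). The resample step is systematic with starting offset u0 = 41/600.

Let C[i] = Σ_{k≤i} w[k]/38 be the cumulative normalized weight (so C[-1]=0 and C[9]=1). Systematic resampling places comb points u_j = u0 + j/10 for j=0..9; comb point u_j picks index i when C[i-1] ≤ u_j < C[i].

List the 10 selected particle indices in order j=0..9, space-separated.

0 0 1 4 5 5 6 8 8 9

C = [7/38, 11/38, 6/19, 6/19, 8/19, 25/38, 27/38, 29/38, 35/38, 1]
j=0: u_0=41/600 ∈ [0, 7/38) → index 0
j=1: u_1=101/600 ∈ [0, 7/38) → index 0
j=2: u_2=161/600 ∈ [7/38, 11/38) → index 1
j=3: u_3=221/600 ∈ [6/19, 8/19) → index 4
j=4: u_4=281/600 ∈ [8/19, 25/38) → index 5
j=5: u_5=341/600 ∈ [8/19, 25/38) → index 5
j=6: u_6=401/600 ∈ [25/38, 27/38) → index 6
j=7: u_7=461/600 ∈ [29/38, 35/38) → index 8
j=8: u_8=521/600 ∈ [29/38, 35/38) → index 8
j=9: u_9=581/600 ∈ [35/38, 1) → index 9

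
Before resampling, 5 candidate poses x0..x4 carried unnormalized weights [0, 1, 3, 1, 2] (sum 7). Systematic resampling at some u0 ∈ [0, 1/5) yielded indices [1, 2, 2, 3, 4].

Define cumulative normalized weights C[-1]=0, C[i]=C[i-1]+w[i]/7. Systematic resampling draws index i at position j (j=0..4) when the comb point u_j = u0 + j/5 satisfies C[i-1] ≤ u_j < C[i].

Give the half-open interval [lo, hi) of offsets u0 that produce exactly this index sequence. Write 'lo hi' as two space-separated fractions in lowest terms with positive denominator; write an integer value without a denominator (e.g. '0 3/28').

0 4/35

C = [0, 1/7, 4/7, 5/7, 1]
j=0 picked index 1: u0 ∈ [0, 1/7)
j=1 picked index 2: u0 ∈ [-2/35, 13/35)
j=2 picked index 2: u0 ∈ [-9/35, 6/35)
j=3 picked index 3: u0 ∈ [-1/35, 4/35)
j=4 picked index 4: u0 ∈ [-3/35, 1/5)
intersection: [0, 4/35)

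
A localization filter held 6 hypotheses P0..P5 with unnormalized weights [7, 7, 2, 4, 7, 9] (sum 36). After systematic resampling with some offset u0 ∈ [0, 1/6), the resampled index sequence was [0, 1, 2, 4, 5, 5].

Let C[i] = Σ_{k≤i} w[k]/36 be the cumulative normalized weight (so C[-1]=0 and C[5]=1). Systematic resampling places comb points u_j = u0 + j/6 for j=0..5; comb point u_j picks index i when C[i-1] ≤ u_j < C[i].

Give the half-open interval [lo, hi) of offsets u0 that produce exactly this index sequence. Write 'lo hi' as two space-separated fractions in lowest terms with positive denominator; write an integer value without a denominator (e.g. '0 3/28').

1/12 1/9

C = [7/36, 7/18, 4/9, 5/9, 3/4, 1]
j=0 picked index 0: u0 ∈ [0, 7/36)
j=1 picked index 1: u0 ∈ [1/36, 2/9)
j=2 picked index 2: u0 ∈ [1/18, 1/9)
j=3 picked index 4: u0 ∈ [1/18, 1/4)
j=4 picked index 5: u0 ∈ [1/12, 1/3)
j=5 picked index 5: u0 ∈ [-1/12, 1/6)
intersection: [1/12, 1/9)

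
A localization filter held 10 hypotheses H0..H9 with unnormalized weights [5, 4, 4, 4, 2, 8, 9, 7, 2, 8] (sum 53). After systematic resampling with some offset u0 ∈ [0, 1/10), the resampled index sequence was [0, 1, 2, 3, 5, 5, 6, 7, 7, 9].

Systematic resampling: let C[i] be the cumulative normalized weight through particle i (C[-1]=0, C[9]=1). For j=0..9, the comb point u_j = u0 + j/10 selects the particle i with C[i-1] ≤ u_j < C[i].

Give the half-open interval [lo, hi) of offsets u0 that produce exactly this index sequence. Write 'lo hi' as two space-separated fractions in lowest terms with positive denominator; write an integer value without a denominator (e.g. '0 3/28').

0 1/106

C = [5/53, 9/53, 13/53, 17/53, 19/53, 27/53, 36/53, 43/53, 45/53, 1]
j=0 picked index 0: u0 ∈ [0, 5/53)
j=1 picked index 1: u0 ∈ [-3/530, 37/530)
j=2 picked index 2: u0 ∈ [-8/265, 12/265)
j=3 picked index 3: u0 ∈ [-29/530, 11/530)
j=4 picked index 5: u0 ∈ [-11/265, 29/265)
j=5 picked index 5: u0 ∈ [-15/106, 1/106)
j=6 picked index 6: u0 ∈ [-24/265, 21/265)
j=7 picked index 7: u0 ∈ [-11/530, 59/530)
j=8 picked index 7: u0 ∈ [-32/265, 3/265)
j=9 picked index 9: u0 ∈ [-27/530, 1/10)
intersection: [0, 1/106)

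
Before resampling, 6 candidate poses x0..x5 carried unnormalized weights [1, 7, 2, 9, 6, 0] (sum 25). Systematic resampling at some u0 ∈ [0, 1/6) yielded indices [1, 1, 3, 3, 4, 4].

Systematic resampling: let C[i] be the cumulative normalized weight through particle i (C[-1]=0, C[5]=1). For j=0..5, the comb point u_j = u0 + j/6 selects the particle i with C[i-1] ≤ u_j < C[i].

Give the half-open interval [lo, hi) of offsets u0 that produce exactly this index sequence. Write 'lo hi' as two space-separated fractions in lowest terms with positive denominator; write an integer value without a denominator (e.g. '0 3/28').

7/75 23/150

C = [1/25, 8/25, 2/5, 19/25, 1, 1]
j=0 picked index 1: u0 ∈ [1/25, 8/25)
j=1 picked index 1: u0 ∈ [-19/150, 23/150)
j=2 picked index 3: u0 ∈ [1/15, 32/75)
j=3 picked index 3: u0 ∈ [-1/10, 13/50)
j=4 picked index 4: u0 ∈ [7/75, 1/3)
j=5 picked index 4: u0 ∈ [-11/150, 1/6)
intersection: [7/75, 23/150)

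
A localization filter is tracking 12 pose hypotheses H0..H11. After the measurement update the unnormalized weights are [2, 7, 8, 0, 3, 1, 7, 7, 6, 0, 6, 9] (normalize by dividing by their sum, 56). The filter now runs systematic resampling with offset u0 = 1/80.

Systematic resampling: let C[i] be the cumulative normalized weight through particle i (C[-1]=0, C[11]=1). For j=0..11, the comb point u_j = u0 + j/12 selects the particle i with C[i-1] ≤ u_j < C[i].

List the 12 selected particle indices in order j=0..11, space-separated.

0 1 2 2 4 6 7 7 8 10 11 11

C = [1/28, 9/56, 17/56, 17/56, 5/14, 3/8, 1/2, 5/8, 41/56, 41/56, 47/56, 1]
j=0: u_0=1/80 ∈ [0, 1/28) → index 0
j=1: u_1=23/240 ∈ [1/28, 9/56) → index 1
j=2: u_2=43/240 ∈ [9/56, 17/56) → index 2
j=3: u_3=21/80 ∈ [9/56, 17/56) → index 2
j=4: u_4=83/240 ∈ [17/56, 5/14) → index 4
j=5: u_5=103/240 ∈ [3/8, 1/2) → index 6
j=6: u_6=41/80 ∈ [1/2, 5/8) → index 7
j=7: u_7=143/240 ∈ [1/2, 5/8) → index 7
j=8: u_8=163/240 ∈ [5/8, 41/56) → index 8
j=9: u_9=61/80 ∈ [41/56, 47/56) → index 10
j=10: u_10=203/240 ∈ [47/56, 1) → index 11
j=11: u_11=223/240 ∈ [47/56, 1) → index 11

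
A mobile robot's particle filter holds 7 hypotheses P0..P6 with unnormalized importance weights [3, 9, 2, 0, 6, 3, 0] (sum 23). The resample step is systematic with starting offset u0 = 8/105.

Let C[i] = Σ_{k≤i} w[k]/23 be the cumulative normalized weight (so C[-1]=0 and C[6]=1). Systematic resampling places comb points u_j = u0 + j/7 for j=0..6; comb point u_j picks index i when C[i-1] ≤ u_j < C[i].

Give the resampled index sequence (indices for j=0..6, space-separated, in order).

0 1 1 1 4 4 5

C = [3/23, 12/23, 14/23, 14/23, 20/23, 1, 1]
j=0: u_0=8/105 ∈ [0, 3/23) → index 0
j=1: u_1=23/105 ∈ [3/23, 12/23) → index 1
j=2: u_2=38/105 ∈ [3/23, 12/23) → index 1
j=3: u_3=53/105 ∈ [3/23, 12/23) → index 1
j=4: u_4=68/105 ∈ [14/23, 20/23) → index 4
j=5: u_5=83/105 ∈ [14/23, 20/23) → index 4
j=6: u_6=14/15 ∈ [20/23, 1) → index 5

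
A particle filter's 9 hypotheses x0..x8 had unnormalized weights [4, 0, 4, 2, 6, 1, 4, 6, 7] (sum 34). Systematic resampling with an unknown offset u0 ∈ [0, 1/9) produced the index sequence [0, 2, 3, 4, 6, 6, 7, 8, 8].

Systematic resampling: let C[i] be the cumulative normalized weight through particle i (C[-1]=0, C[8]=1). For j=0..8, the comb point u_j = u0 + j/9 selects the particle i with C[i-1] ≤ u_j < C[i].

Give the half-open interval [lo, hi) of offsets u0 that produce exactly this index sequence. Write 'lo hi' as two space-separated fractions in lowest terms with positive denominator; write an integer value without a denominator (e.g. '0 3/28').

C = [2/17, 2/17, 4/17, 5/17, 8/17, 1/2, 21/34, 27/34, 1]
j=0 picked index 0: u0 ∈ [0, 2/17)
j=1 picked index 2: u0 ∈ [1/153, 19/153)
j=2 picked index 3: u0 ∈ [2/153, 11/153)
j=3 picked index 4: u0 ∈ [-2/51, 7/51)
j=4 picked index 6: u0 ∈ [1/18, 53/306)
j=5 picked index 6: u0 ∈ [-1/18, 19/306)
j=6 picked index 7: u0 ∈ [-5/102, 13/102)
j=7 picked index 8: u0 ∈ [5/306, 2/9)
j=8 picked index 8: u0 ∈ [-29/306, 1/9)
intersection: [1/18, 19/306)

1/18 19/306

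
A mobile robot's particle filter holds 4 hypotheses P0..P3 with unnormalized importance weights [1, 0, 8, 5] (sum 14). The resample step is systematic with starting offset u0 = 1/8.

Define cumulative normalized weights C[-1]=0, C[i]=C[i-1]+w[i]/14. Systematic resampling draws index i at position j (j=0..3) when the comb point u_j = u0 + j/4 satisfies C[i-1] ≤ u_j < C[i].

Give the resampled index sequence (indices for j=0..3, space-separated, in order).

C = [1/14, 1/14, 9/14, 1]
j=0: u_0=1/8 ∈ [1/14, 9/14) → index 2
j=1: u_1=3/8 ∈ [1/14, 9/14) → index 2
j=2: u_2=5/8 ∈ [1/14, 9/14) → index 2
j=3: u_3=7/8 ∈ [9/14, 1) → index 3

2 2 2 3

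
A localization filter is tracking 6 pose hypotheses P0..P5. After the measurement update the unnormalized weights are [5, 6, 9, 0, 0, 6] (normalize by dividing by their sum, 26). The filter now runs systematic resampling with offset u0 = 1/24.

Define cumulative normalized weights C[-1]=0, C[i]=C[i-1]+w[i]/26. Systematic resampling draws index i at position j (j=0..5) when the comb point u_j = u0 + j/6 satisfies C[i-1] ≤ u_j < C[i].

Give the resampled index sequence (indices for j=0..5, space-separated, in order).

C = [5/26, 11/26, 10/13, 10/13, 10/13, 1]
j=0: u_0=1/24 ∈ [0, 5/26) → index 0
j=1: u_1=5/24 ∈ [5/26, 11/26) → index 1
j=2: u_2=3/8 ∈ [5/26, 11/26) → index 1
j=3: u_3=13/24 ∈ [11/26, 10/13) → index 2
j=4: u_4=17/24 ∈ [11/26, 10/13) → index 2
j=5: u_5=7/8 ∈ [10/13, 1) → index 5

0 1 1 2 2 5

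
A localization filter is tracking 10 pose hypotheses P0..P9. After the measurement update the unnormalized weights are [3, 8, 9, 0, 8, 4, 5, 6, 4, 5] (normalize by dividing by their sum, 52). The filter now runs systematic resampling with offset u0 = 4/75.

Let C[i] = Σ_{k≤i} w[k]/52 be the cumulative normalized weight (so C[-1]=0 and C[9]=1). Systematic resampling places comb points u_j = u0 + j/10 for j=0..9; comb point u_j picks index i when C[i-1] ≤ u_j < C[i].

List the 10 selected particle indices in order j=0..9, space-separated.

C = [3/52, 11/52, 5/13, 5/13, 7/13, 8/13, 37/52, 43/52, 47/52, 1]
j=0: u_0=4/75 ∈ [0, 3/52) → index 0
j=1: u_1=23/150 ∈ [3/52, 11/52) → index 1
j=2: u_2=19/75 ∈ [11/52, 5/13) → index 2
j=3: u_3=53/150 ∈ [11/52, 5/13) → index 2
j=4: u_4=34/75 ∈ [5/13, 7/13) → index 4
j=5: u_5=83/150 ∈ [7/13, 8/13) → index 5
j=6: u_6=49/75 ∈ [8/13, 37/52) → index 6
j=7: u_7=113/150 ∈ [37/52, 43/52) → index 7
j=8: u_8=64/75 ∈ [43/52, 47/52) → index 8
j=9: u_9=143/150 ∈ [47/52, 1) → index 9

0 1 2 2 4 5 6 7 8 9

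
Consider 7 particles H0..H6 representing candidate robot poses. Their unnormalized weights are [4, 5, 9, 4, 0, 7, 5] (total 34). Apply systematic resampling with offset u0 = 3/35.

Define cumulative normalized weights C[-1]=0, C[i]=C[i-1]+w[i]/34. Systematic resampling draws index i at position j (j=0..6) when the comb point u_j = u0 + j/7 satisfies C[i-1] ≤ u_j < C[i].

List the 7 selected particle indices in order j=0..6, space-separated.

0 1 2 2 5 5 6

C = [2/17, 9/34, 9/17, 11/17, 11/17, 29/34, 1]
j=0: u_0=3/35 ∈ [0, 2/17) → index 0
j=1: u_1=8/35 ∈ [2/17, 9/34) → index 1
j=2: u_2=13/35 ∈ [9/34, 9/17) → index 2
j=3: u_3=18/35 ∈ [9/34, 9/17) → index 2
j=4: u_4=23/35 ∈ [11/17, 29/34) → index 5
j=5: u_5=4/5 ∈ [11/17, 29/34) → index 5
j=6: u_6=33/35 ∈ [29/34, 1) → index 6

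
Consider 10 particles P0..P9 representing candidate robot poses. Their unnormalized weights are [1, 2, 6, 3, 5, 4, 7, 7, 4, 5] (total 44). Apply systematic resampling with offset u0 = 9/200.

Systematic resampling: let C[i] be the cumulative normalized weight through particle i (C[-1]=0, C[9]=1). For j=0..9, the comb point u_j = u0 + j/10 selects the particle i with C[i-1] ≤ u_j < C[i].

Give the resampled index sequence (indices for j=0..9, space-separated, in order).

1 2 3 4 5 6 7 7 8 9

C = [1/44, 3/44, 9/44, 3/11, 17/44, 21/44, 7/11, 35/44, 39/44, 1]
j=0: u_0=9/200 ∈ [1/44, 3/44) → index 1
j=1: u_1=29/200 ∈ [3/44, 9/44) → index 2
j=2: u_2=49/200 ∈ [9/44, 3/11) → index 3
j=3: u_3=69/200 ∈ [3/11, 17/44) → index 4
j=4: u_4=89/200 ∈ [17/44, 21/44) → index 5
j=5: u_5=109/200 ∈ [21/44, 7/11) → index 6
j=6: u_6=129/200 ∈ [7/11, 35/44) → index 7
j=7: u_7=149/200 ∈ [7/11, 35/44) → index 7
j=8: u_8=169/200 ∈ [35/44, 39/44) → index 8
j=9: u_9=189/200 ∈ [39/44, 1) → index 9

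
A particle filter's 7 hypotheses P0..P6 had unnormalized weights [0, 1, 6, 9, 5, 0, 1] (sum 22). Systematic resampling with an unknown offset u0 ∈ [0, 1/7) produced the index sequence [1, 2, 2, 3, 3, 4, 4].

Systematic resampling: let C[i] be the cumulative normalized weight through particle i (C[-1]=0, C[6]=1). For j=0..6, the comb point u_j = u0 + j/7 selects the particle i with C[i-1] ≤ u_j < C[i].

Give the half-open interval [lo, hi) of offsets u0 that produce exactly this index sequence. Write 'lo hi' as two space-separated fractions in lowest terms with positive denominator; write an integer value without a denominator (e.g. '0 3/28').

1/77 5/154

C = [0, 1/22, 7/22, 8/11, 21/22, 21/22, 1]
j=0 picked index 1: u0 ∈ [0, 1/22)
j=1 picked index 2: u0 ∈ [-15/154, 27/154)
j=2 picked index 2: u0 ∈ [-37/154, 5/154)
j=3 picked index 3: u0 ∈ [-17/154, 23/77)
j=4 picked index 3: u0 ∈ [-39/154, 12/77)
j=5 picked index 4: u0 ∈ [1/77, 37/154)
j=6 picked index 4: u0 ∈ [-10/77, 15/154)
intersection: [1/77, 5/154)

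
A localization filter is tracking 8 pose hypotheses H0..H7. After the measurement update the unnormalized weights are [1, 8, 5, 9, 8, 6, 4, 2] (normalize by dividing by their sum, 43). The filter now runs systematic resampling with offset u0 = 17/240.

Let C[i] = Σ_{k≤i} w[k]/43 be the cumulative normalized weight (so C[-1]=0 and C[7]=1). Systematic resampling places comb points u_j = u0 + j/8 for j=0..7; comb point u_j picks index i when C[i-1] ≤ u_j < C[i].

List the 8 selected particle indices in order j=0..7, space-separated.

C = [1/43, 9/43, 14/43, 23/43, 31/43, 37/43, 41/43, 1]
j=0: u_0=17/240 ∈ [1/43, 9/43) → index 1
j=1: u_1=47/240 ∈ [1/43, 9/43) → index 1
j=2: u_2=77/240 ∈ [9/43, 14/43) → index 2
j=3: u_3=107/240 ∈ [14/43, 23/43) → index 3
j=4: u_4=137/240 ∈ [23/43, 31/43) → index 4
j=5: u_5=167/240 ∈ [23/43, 31/43) → index 4
j=6: u_6=197/240 ∈ [31/43, 37/43) → index 5
j=7: u_7=227/240 ∈ [37/43, 41/43) → index 6

1 1 2 3 4 4 5 6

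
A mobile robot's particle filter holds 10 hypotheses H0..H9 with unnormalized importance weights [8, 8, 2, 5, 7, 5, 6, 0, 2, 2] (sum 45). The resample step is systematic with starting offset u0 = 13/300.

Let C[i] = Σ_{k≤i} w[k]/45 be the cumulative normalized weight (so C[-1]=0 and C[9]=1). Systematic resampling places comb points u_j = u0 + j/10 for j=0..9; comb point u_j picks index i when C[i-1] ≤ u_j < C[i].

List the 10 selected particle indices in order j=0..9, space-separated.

0 0 1 1 3 4 4 5 6 8

C = [8/45, 16/45, 2/5, 23/45, 2/3, 7/9, 41/45, 41/45, 43/45, 1]
j=0: u_0=13/300 ∈ [0, 8/45) → index 0
j=1: u_1=43/300 ∈ [0, 8/45) → index 0
j=2: u_2=73/300 ∈ [8/45, 16/45) → index 1
j=3: u_3=103/300 ∈ [8/45, 16/45) → index 1
j=4: u_4=133/300 ∈ [2/5, 23/45) → index 3
j=5: u_5=163/300 ∈ [23/45, 2/3) → index 4
j=6: u_6=193/300 ∈ [23/45, 2/3) → index 4
j=7: u_7=223/300 ∈ [2/3, 7/9) → index 5
j=8: u_8=253/300 ∈ [7/9, 41/45) → index 6
j=9: u_9=283/300 ∈ [41/45, 43/45) → index 8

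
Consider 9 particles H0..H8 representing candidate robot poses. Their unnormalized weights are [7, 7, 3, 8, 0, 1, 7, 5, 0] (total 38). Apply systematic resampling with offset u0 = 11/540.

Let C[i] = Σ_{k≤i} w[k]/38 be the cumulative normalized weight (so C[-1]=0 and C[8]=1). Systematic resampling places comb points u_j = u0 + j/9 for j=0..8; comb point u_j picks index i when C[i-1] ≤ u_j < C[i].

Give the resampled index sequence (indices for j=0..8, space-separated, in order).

C = [7/38, 7/19, 17/38, 25/38, 25/38, 13/19, 33/38, 1, 1]
j=0: u_0=11/540 ∈ [0, 7/38) → index 0
j=1: u_1=71/540 ∈ [0, 7/38) → index 0
j=2: u_2=131/540 ∈ [7/38, 7/19) → index 1
j=3: u_3=191/540 ∈ [7/38, 7/19) → index 1
j=4: u_4=251/540 ∈ [17/38, 25/38) → index 3
j=5: u_5=311/540 ∈ [17/38, 25/38) → index 3
j=6: u_6=371/540 ∈ [13/19, 33/38) → index 6
j=7: u_7=431/540 ∈ [13/19, 33/38) → index 6
j=8: u_8=491/540 ∈ [33/38, 1) → index 7

0 0 1 1 3 3 6 6 7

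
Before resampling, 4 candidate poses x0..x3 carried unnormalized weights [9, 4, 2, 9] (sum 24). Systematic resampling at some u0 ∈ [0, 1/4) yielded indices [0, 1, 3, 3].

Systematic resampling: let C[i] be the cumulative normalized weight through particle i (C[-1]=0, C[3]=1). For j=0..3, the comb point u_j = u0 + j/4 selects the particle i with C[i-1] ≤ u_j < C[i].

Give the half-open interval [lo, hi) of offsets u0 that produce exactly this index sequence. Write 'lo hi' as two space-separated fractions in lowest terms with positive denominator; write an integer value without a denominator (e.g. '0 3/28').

1/8 1/4

C = [3/8, 13/24, 5/8, 1]
j=0 picked index 0: u0 ∈ [0, 3/8)
j=1 picked index 1: u0 ∈ [1/8, 7/24)
j=2 picked index 3: u0 ∈ [1/8, 1/2)
j=3 picked index 3: u0 ∈ [-1/8, 1/4)
intersection: [1/8, 1/4)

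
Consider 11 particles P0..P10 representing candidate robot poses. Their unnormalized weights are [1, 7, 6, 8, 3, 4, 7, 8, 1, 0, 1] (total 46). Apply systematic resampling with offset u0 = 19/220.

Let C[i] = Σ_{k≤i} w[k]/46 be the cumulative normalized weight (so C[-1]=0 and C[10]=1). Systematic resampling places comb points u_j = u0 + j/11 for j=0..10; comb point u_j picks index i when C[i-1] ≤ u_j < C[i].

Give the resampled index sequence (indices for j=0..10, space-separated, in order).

C = [1/46, 4/23, 7/23, 11/23, 25/46, 29/46, 18/23, 22/23, 45/46, 45/46, 1]
j=0: u_0=19/220 ∈ [1/46, 4/23) → index 1
j=1: u_1=39/220 ∈ [4/23, 7/23) → index 2
j=2: u_2=59/220 ∈ [4/23, 7/23) → index 2
j=3: u_3=79/220 ∈ [7/23, 11/23) → index 3
j=4: u_4=9/20 ∈ [7/23, 11/23) → index 3
j=5: u_5=119/220 ∈ [11/23, 25/46) → index 4
j=6: u_6=139/220 ∈ [29/46, 18/23) → index 6
j=7: u_7=159/220 ∈ [29/46, 18/23) → index 6
j=8: u_8=179/220 ∈ [18/23, 22/23) → index 7
j=9: u_9=199/220 ∈ [18/23, 22/23) → index 7
j=10: u_10=219/220 ∈ [45/46, 1) → index 10

1 2 2 3 3 4 6 6 7 7 10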